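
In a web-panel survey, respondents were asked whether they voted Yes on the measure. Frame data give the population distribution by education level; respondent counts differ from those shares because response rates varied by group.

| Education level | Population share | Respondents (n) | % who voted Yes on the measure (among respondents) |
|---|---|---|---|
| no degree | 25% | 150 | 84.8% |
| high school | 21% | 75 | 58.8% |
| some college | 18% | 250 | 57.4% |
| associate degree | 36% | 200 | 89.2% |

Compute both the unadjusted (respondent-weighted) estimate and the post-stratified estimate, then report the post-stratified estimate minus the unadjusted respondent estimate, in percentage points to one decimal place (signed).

+2.9 percentage points

Unadjusted (pooled respondent) estimate weights by respondent counts:
  (150/675)×84.8 + (75/675)×58.8 + (250/675)×57.4 + (200/675)×89.2 = 73.0667%
Post-stratifying to population shares instead:
  0.25×84.8 + 0.21×58.8 + 0.18×57.4 + 0.36×89.2 = 75.992%
Difference = 75.992 − 73.0667 = 2.9253 pp.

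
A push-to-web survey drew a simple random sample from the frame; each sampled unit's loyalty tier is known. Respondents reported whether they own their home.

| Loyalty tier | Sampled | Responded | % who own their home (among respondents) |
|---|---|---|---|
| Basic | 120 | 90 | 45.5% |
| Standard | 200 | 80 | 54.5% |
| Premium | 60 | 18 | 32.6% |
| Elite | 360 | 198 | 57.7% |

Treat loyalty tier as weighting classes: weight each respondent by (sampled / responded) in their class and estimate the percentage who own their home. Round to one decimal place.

Class response rates: Basic 90/120 = 75%, Standard 80/200 = 40%, Premium 18/60 = 30%, Elite 198/360 = 55%.
Inverse-response-rate weighting restores each class to its sampled count, so class totals weight by n_sampled:
  Basic: 120 × 45.5 = 5460
  Standard: 200 × 54.5 = 10,900
  Premium: 60 × 32.6 = 1956
  Elite: 360 × 57.7 = 20,772
Adjusted estimate = 39,088 / 740 = 52.8216 → 52.8%.

52.8%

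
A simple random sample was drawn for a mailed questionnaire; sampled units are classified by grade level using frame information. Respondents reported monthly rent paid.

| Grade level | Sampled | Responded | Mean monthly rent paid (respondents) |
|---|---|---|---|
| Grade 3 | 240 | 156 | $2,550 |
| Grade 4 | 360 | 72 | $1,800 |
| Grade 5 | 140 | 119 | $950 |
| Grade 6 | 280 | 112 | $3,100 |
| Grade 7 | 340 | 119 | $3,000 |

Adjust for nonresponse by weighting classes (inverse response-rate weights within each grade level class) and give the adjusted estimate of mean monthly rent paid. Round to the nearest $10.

Response rates by class: Grade 3 156/240 = 65%, Grade 4 72/360 = 20%, Grade 5 119/140 = 85%, Grade 6 112/280 = 40%, Grade 7 119/340 = 35%.
Weighting each respondent by the inverse class response rate inflates each class back to its sampled size, so the class weight is n_sampled:
  Grade 3: 240 × 2550 = 612,000
  Grade 4: 360 × 1800 = 648,000
  Grade 5: 140 × 950 = 133,000
  Grade 6: 280 × 3100 = 868,000
  Grade 7: 340 × 3000 = 1,020,000
Adjusted estimate = 3,281,000 / 1,360 = 2412.5 → $2,410.

$2,410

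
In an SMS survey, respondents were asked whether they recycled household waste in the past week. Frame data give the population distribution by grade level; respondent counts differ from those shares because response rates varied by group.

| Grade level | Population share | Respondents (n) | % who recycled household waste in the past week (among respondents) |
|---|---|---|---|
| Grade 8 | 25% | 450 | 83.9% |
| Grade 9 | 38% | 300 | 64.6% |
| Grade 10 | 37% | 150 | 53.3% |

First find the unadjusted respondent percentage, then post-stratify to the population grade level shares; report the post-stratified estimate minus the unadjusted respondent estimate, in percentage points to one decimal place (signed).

-7.1 percentage points

Unadjusted (pooled respondent) estimate weights by respondent counts:
  (450/900)×83.9 + (300/900)×64.6 + (150/900)×53.3 = 72.3667%
Reweighting by population grade level shares:
  0.25×83.9 + 0.38×64.6 + 0.37×53.3 = 65.244%
Difference = 65.244 − 72.3667 = -7.1227 pp.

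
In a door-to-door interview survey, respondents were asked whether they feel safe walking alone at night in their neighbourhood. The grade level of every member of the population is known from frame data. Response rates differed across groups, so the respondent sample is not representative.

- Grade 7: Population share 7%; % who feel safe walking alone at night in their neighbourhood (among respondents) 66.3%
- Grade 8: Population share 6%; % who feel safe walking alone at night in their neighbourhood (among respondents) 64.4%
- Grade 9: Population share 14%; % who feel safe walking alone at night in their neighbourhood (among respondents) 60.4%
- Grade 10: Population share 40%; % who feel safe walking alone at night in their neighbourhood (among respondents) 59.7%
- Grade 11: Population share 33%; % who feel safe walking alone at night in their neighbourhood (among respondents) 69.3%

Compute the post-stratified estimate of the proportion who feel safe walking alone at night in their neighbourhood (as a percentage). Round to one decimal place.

Weight each group's respondent value by its population share:
  Grade 7: 0.07 × 66.3 = 4.641
  Grade 8: 0.06 × 64.4 = 3.864
  Grade 9: 0.14 × 60.4 = 8.456
  Grade 10: 0.4 × 59.7 = 23.88
  Grade 11: 0.33 × 69.3 = 22.869
Post-stratified estimate = 63.71 → 63.7%.

63.7%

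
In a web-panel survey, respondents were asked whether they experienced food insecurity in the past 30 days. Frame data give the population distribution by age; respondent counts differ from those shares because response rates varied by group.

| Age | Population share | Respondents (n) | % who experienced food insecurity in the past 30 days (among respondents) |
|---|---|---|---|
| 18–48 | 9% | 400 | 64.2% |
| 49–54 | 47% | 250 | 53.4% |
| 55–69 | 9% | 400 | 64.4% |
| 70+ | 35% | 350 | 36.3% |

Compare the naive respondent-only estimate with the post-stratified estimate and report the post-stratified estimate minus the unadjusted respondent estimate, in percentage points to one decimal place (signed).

-6.0 percentage points

Without adjustment, the pooled respondent share is:
  (400/1400)×64.2 + (250/1400)×53.4 + (400/1400)×64.4 + (350/1400)×36.3 = 55.3536%
Post-stratified estimate weights by population shares:
  0.09×64.2 + 0.47×53.4 + 0.09×64.4 + 0.35×36.3 = 49.377%
Difference = 49.377 − 55.3536 = -5.9766 pp.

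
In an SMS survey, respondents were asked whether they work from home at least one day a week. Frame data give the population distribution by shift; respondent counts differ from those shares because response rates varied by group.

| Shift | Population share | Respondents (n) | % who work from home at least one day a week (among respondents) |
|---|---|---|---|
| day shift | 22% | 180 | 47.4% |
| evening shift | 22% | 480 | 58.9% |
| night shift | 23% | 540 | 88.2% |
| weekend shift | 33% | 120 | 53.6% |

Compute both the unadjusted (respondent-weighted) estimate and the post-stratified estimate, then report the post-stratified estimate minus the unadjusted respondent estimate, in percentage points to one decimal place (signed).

Unadjusted (pooled respondent) estimate weights by respondent counts:
  (180/1320)×47.4 + (480/1320)×58.9 + (540/1320)×88.2 + (120/1320)×53.6 = 68.8364%
Post-stratifying to population shares instead:
  0.22×47.4 + 0.22×58.9 + 0.23×88.2 + 0.33×53.6 = 61.36%
Difference = 61.36 − 68.8364 = -7.4764 pp.

-7.5 percentage points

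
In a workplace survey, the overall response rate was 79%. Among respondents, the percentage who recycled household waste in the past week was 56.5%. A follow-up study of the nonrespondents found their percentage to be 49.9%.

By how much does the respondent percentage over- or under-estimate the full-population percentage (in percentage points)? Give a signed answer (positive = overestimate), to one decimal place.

+1.4 percentage points

Nonresponse fraction = 1 − 0.79 = 0.21.
Bias = (nonresponse fraction) × (respondent percentage − nonrespondent percentage)
     = 0.21 × (56.5 − 49.9) = 0.21 × 6.6 = 1.386.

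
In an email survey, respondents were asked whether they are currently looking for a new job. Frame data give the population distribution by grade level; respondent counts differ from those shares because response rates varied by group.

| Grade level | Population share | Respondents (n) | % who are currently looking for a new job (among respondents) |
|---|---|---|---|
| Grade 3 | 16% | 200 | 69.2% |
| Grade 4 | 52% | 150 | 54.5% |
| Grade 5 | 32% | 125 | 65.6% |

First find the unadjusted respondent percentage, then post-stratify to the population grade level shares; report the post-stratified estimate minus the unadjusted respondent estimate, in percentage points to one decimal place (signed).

-3.2 percentage points

Naive respondent-only estimate (weights = respondent counts):
  (200/475)×69.2 + (150/475)×54.5 + (125/475)×65.6 = 63.6105%
Post-stratified estimate weights by population shares:
  0.16×69.2 + 0.52×54.5 + 0.32×65.6 = 60.404%
Difference = 60.404 − 63.6105 = -3.2065 pp.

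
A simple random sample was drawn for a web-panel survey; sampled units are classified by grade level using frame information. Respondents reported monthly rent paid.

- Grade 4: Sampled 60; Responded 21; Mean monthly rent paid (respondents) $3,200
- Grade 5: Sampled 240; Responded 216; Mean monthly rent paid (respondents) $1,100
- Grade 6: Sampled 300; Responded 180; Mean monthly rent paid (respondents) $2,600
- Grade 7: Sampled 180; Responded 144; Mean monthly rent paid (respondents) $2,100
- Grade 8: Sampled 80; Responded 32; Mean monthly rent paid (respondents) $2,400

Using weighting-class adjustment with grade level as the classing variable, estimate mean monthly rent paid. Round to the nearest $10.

Class response rates: Grade 4 21/60 = 35%, Grade 5 216/240 = 90%, Grade 6 180/300 = 60%, Grade 7 144/180 = 80%, Grade 8 32/80 = 40%.
Each respondent's weight = sampled/responded in their class; summing within a class gives n_sampled, so:
  Grade 4: 60 × 3200 = 192,000
  Grade 5: 240 × 1100 = 264,000
  Grade 6: 300 × 2600 = 780,000
  Grade 7: 180 × 2100 = 378,000
  Grade 8: 80 × 2400 = 192,000
Adjusted estimate = 1,806,000 / 860 = 2100 → $2,100.

$2,100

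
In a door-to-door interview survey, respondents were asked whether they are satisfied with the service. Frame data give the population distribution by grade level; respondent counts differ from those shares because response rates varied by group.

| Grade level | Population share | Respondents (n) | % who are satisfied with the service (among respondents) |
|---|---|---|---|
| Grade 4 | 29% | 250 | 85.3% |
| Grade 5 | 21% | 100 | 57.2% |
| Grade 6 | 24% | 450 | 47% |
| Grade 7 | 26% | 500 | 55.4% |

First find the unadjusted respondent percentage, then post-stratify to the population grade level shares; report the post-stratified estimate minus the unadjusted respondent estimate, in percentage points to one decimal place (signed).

+4.1 percentage points

Unadjusted (pooled respondent) estimate weights by respondent counts:
  (250/1300)×85.3 + (100/1300)×57.2 + (450/1300)×47 + (500/1300)×55.4 = 58.3808%
Post-stratified estimate weights by population shares:
  0.29×85.3 + 0.21×57.2 + 0.24×47 + 0.26×55.4 = 62.433%
Difference = 62.433 − 58.3808 = 4.0522 pp.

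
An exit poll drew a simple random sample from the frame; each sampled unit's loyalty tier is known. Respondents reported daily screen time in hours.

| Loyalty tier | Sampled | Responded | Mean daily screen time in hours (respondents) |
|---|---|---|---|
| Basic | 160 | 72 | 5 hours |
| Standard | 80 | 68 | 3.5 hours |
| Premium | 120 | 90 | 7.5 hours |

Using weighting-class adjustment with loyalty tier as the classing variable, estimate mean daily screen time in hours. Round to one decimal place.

5.5

Response rates by class: Basic 72/160 = 45%, Standard 68/80 = 85%, Premium 90/120 = 75%.
Inverse-response-rate weighting restores each class to its sampled count, so class totals weight by n_sampled:
  Basic: 160 × 5 = 800
  Standard: 80 × 3.5 = 280
  Premium: 120 × 7.5 = 900
Adjusted estimate = 1980 / 360 = 5.5 → 5.5.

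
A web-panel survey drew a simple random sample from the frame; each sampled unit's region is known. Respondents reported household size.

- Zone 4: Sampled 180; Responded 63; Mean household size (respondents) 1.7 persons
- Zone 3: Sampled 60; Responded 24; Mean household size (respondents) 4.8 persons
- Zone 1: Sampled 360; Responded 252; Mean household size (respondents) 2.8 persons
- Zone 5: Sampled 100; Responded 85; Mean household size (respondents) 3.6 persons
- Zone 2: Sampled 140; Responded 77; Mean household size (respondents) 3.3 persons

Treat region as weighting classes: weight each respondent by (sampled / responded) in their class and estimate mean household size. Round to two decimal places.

Response rates by class: Zone 4 63/180 = 35%, Zone 3 24/60 = 40%, Zone 1 252/360 = 70%, Zone 5 85/100 = 85%, Zone 2 77/140 = 55%.
With weight = n_sampled/n_responded per class, the weighted class total is n_sampled:
  Zone 4: 180 × 1.7 = 306
  Zone 3: 60 × 4.8 = 288
  Zone 1: 360 × 2.8 = 1008
  Zone 5: 100 × 3.6 = 360
  Zone 2: 140 × 3.3 = 462
Adjusted estimate = 2424 / 840 = 2.88571 → 2.89.

2.89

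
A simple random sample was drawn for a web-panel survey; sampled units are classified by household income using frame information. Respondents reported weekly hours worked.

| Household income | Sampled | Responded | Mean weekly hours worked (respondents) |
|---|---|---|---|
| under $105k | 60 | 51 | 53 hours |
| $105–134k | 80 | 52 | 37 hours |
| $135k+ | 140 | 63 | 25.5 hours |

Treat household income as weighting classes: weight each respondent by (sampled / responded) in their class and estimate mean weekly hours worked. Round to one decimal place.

34.7

Response rates by class: under $105k 51/60 = 85%, $105–134k 52/80 = 65%, $135k+ 63/140 = 45%.
Each respondent's weight = sampled/responded in their class; summing within a class gives n_sampled, so:
  under $105k: 60 × 53 = 3180
  $105–134k: 80 × 37 = 2960
  $135k+: 140 × 25.5 = 3570
Adjusted estimate = 9710 / 280 = 34.6786 → 34.7.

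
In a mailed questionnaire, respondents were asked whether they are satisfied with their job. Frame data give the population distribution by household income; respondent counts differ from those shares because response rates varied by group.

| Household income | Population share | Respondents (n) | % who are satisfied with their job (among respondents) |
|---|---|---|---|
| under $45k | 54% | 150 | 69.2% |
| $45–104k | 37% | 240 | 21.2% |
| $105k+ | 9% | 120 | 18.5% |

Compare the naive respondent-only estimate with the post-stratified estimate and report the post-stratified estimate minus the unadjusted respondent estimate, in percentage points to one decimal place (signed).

Without adjustment, the pooled respondent share is:
  (150/510)×69.2 + (240/510)×21.2 + (120/510)×18.5 = 34.6824%
Post-stratifying to population shares instead:
  0.54×69.2 + 0.37×21.2 + 0.09×18.5 = 46.877%
Difference = 46.877 − 34.6824 = 12.1946 pp.

+12.2 percentage points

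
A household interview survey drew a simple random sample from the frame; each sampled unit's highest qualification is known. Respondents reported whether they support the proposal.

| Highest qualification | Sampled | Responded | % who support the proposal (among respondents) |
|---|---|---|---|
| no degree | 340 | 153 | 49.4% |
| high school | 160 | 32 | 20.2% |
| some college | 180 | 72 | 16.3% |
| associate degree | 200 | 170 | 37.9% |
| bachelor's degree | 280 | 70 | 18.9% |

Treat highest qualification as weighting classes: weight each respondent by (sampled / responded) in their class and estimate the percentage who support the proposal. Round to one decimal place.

30.9%

Class response rates: no degree 153/340 = 45%, high school 32/160 = 20%, some college 72/180 = 40%, associate degree 170/200 = 85%, bachelor's degree 70/280 = 25%.
With weight = n_sampled/n_responded per class, the weighted class total is n_sampled:
  no degree: 340 × 49.4 = 16,796
  high school: 160 × 20.2 = 3232
  some college: 180 × 16.3 = 2934
  associate degree: 200 × 37.9 = 7580
  bachelor's degree: 280 × 18.9 = 5292
Adjusted estimate = 35,834 / 1,160 = 30.8914 → 30.9%.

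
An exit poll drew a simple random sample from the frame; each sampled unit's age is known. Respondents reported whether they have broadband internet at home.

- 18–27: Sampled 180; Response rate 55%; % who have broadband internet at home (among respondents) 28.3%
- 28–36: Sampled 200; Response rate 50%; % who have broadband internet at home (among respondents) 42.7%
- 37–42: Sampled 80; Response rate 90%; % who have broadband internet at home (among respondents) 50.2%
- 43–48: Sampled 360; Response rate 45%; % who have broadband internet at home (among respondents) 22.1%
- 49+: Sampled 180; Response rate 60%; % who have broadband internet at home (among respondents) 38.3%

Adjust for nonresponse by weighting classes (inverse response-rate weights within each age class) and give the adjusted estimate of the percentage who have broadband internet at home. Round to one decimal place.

32.5%

With weight = n_sampled/n_responded per class, the weighted class total is n_sampled:
  18–27: 180 × 28.3 = 5094
  28–36: 200 × 42.7 = 8540
  37–42: 80 × 50.2 = 4016
  43–48: 360 × 22.1 = 7956
  49+: 180 × 38.3 = 6894
Adjusted estimate = 32,500 / 1,000 = 32.5 → 32.5%.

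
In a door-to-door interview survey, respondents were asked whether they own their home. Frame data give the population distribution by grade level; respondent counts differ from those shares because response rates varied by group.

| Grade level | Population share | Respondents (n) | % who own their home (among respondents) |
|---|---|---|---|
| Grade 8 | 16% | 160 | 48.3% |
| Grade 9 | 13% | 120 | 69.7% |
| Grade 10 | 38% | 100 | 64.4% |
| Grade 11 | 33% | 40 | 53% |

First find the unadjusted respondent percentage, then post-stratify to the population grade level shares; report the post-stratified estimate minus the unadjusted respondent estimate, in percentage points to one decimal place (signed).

Naive respondent-only estimate (weights = respondent counts):
  (160/420)×48.3 + (120/420)×69.7 + (100/420)×64.4 + (40/420)×53 = 58.6952%
Post-stratifying to population shares instead:
  0.16×48.3 + 0.13×69.7 + 0.38×64.4 + 0.33×53 = 58.751%
Difference = 58.751 − 58.6952 = 0.0558 pp.

+0.1 percentage points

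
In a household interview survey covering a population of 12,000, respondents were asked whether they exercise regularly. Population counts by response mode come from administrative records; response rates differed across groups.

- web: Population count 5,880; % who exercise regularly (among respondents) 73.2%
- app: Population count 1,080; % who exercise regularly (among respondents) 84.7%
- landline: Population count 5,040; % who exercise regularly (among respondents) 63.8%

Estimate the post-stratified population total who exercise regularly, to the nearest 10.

Each cell contributes its population count × the respondent rate:
  web: 5,880 × 73.2% = 4304.16
  app: 1,080 × 84.7% = 914.76
  landline: 5,040 × 63.8% = 3215.52
Estimated total = 8434.44 → 8,430.

8,430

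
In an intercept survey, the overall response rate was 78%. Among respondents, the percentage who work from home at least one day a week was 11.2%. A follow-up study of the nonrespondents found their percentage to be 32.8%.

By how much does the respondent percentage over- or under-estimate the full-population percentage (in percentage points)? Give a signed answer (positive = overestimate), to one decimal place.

Nonresponse fraction = 1 − 0.78 = 0.22.
Bias = (nonresponse fraction) × (respondent percentage − nonrespondent percentage)
     = 0.22 × (11.2 − 32.8) = 0.22 × -21.6 = -4.752.

-4.8 percentage points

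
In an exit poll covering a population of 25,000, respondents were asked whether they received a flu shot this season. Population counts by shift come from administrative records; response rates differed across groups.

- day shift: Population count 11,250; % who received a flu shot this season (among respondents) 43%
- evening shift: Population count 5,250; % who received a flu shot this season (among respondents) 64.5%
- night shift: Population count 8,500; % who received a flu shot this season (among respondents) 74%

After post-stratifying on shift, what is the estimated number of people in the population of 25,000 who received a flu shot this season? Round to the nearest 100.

Each cell contributes its population count × the respondent rate:
  day shift: 11,250 × 43% = 4837.5
  evening shift: 5,250 × 64.5% = 3386.25
  night shift: 8,500 × 74% = 6290
Estimated total = 14513.8 → 14,500.

14,500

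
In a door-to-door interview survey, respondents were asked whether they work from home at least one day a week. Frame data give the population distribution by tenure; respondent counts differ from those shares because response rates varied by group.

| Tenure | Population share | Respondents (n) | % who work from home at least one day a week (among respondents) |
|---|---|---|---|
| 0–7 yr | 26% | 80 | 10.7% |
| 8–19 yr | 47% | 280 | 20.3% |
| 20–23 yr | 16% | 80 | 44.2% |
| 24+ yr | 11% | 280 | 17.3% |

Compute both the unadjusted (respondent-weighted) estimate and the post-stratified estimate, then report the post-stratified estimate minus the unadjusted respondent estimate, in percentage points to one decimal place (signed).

Without adjustment, the pooled respondent share is:
  (80/720)×10.7 + (280/720)×20.3 + (80/720)×44.2 + (280/720)×17.3 = 20.7222%
Reweighting by population tenure shares:
  0.26×10.7 + 0.47×20.3 + 0.16×44.2 + 0.11×17.3 = 21.298%
Difference = 21.298 − 20.7222 = 0.5758 pp.

+0.6 percentage points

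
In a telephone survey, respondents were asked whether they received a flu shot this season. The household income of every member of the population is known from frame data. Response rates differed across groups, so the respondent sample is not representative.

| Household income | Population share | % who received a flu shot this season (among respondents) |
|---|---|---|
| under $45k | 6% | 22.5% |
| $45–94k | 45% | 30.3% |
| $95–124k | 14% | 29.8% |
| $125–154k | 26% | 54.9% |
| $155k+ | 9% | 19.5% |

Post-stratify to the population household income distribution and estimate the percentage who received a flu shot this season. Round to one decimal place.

35.2%

Post-stratification weights by population share, not respondent share:
  under $45k: 0.06 × 22.5 = 1.35
  $45–94k: 0.45 × 30.3 = 13.635
  $95–124k: 0.14 × 29.8 = 4.172
  $125–154k: 0.26 × 54.9 = 14.274
  $155k+: 0.09 × 19.5 = 1.755
Post-stratified estimate = 35.186 → 35.2%.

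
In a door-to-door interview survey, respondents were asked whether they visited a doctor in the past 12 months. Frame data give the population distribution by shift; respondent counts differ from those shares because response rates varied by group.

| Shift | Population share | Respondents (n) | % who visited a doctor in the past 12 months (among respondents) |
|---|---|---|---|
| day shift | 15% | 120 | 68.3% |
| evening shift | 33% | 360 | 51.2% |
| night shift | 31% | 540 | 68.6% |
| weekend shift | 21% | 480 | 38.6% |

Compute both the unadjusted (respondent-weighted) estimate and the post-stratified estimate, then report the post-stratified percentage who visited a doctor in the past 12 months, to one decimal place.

Without adjustment, the pooled respondent share is:
  (120/1500)×68.3 + (360/1500)×51.2 + (540/1500)×68.6 + (480/1500)×38.6 = 54.8%
Post-stratifying to population shares instead:
  0.15×68.3 + 0.33×51.2 + 0.31×68.6 + 0.21×38.6 = 56.513%

56.5%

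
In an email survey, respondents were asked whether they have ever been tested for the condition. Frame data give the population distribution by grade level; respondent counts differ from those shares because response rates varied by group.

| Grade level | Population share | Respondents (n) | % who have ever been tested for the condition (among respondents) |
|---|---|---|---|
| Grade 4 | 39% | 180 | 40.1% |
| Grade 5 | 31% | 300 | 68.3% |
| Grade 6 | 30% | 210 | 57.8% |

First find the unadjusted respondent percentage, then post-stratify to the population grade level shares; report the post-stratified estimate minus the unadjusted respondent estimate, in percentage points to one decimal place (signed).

-3.6 percentage points

Naive respondent-only estimate (weights = respondent counts):
  (180/690)×40.1 + (300/690)×68.3 + (210/690)×57.8 = 57.7478%
Reweighting by population grade level shares:
  0.39×40.1 + 0.31×68.3 + 0.3×57.8 = 54.152%
Difference = 54.152 − 57.7478 = -3.5958 pp.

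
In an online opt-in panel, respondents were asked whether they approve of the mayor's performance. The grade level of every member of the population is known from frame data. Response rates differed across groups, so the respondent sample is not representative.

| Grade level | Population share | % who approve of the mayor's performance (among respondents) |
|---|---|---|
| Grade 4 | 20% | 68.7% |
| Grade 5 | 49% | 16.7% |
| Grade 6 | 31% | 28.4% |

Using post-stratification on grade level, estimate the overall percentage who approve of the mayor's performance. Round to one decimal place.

30.7%

Reweight to the known grade level distribution:
  Grade 4: 0.2 × 68.7 = 13.74
  Grade 5: 0.49 × 16.7 = 8.183
  Grade 6: 0.31 × 28.4 = 8.804
Post-stratified estimate = 30.727 → 30.7%.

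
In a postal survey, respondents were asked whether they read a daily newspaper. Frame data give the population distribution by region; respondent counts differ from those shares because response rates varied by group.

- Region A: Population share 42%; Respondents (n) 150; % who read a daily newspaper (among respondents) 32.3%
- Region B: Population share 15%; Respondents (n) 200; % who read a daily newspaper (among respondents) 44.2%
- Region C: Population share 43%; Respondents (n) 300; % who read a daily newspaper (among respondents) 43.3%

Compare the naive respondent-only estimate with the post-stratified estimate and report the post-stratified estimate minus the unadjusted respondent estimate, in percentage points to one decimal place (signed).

-2.2 percentage points

Without adjustment, the pooled respondent share is:
  (150/650)×32.3 + (200/650)×44.2 + (300/650)×43.3 = 41.0385%
Post-stratifying to population shares instead:
  0.42×32.3 + 0.15×44.2 + 0.43×43.3 = 38.815%
Difference = 38.815 − 41.0385 = -2.2235 pp.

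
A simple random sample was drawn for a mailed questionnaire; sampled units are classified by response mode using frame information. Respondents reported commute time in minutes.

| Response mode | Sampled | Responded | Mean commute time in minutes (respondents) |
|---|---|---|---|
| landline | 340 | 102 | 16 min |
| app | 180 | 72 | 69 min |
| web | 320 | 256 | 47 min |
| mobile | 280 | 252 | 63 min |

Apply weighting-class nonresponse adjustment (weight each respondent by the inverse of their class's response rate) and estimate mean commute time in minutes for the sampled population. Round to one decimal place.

45.1

Response rates by class: landline 102/340 = 30%, app 72/180 = 40%, web 256/320 = 80%, mobile 252/280 = 90%.
Weighting each respondent by the inverse class response rate inflates each class back to its sampled size, so the class weight is n_sampled:
  landline: 340 × 16 = 5440
  app: 180 × 69 = 12,420
  web: 320 × 47 = 15,040
  mobile: 280 × 63 = 17,640
Adjusted estimate = 50,540 / 1,120 = 45.125 → 45.1.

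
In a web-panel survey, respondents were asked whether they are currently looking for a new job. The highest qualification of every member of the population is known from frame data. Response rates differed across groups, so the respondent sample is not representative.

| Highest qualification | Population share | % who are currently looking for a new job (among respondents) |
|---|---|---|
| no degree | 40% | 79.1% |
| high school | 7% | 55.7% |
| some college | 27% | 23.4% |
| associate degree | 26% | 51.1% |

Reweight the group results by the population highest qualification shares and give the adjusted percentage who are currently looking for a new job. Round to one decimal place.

Each cell contributes population-share × respondent value:
  no degree: 0.4 × 79.1 = 31.64
  high school: 0.07 × 55.7 = 3.899
  some college: 0.27 × 23.4 = 6.318
  associate degree: 0.26 × 51.1 = 13.286
Post-stratified estimate = 55.143 → 55.1%.

55.1%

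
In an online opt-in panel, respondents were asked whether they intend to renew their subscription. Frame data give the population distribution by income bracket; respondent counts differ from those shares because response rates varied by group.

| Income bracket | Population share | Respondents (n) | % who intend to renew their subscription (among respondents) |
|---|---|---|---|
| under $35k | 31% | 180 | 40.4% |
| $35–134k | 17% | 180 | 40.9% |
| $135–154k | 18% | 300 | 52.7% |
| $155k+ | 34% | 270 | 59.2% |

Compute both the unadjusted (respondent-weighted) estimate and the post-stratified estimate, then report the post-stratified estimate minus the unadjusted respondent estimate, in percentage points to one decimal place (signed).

-0.8 percentage points

Naive respondent-only estimate (weights = respondent counts):
  (180/930)×40.4 + (180/930)×40.9 + (300/930)×52.7 + (270/930)×59.2 = 49.9226%
Post-stratified estimate weights by population shares:
  0.31×40.4 + 0.17×40.9 + 0.18×52.7 + 0.34×59.2 = 49.091%
Difference = 49.091 − 49.9226 = -0.8316 pp.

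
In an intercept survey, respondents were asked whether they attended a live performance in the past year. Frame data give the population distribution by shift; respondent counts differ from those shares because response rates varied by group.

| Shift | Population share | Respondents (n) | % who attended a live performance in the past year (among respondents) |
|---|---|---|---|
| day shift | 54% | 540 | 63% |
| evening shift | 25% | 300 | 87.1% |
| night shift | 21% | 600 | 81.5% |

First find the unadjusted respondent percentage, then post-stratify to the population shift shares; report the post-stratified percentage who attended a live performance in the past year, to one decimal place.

Without adjustment, the pooled respondent share is:
  (540/1440)×63 + (300/1440)×87.1 + (600/1440)×81.5 = 75.7292%
Post-stratified estimate weights by population shares:
  0.54×63 + 0.25×87.1 + 0.21×81.5 = 72.91%

72.9%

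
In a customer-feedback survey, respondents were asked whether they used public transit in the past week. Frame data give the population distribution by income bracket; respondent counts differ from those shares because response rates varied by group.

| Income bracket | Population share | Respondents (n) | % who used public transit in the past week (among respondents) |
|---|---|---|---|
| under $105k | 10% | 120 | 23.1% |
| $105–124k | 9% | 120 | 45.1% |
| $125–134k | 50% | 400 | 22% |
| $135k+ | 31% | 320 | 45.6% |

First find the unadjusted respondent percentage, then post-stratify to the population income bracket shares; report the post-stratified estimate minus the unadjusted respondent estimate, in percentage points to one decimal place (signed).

-1.4 percentage points

Unadjusted (pooled respondent) estimate weights by respondent counts:
  (120/960)×23.1 + (120/960)×45.1 + (400/960)×22 + (320/960)×45.6 = 32.8917%
Reweighting by population income bracket shares:
  0.1×23.1 + 0.09×45.1 + 0.5×22 + 0.31×45.6 = 31.505%
Difference = 31.505 − 32.8917 = -1.3867 pp.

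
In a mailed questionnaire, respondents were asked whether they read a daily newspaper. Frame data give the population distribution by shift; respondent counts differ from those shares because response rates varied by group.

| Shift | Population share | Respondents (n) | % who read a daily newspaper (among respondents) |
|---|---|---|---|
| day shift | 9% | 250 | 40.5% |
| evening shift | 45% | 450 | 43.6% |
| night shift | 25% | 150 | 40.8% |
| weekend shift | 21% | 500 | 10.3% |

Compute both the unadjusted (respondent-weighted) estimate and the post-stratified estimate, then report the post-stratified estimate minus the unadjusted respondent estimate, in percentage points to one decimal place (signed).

Unadjusted (pooled respondent) estimate weights by respondent counts:
  (250/1350)×40.5 + (450/1350)×43.6 + (150/1350)×40.8 + (500/1350)×10.3 = 30.3815%
Reweighting by population shift shares:
  0.09×40.5 + 0.45×43.6 + 0.25×40.8 + 0.21×10.3 = 35.628%
Difference = 35.628 − 30.3815 = 5.2465 pp.

+5.2 percentage points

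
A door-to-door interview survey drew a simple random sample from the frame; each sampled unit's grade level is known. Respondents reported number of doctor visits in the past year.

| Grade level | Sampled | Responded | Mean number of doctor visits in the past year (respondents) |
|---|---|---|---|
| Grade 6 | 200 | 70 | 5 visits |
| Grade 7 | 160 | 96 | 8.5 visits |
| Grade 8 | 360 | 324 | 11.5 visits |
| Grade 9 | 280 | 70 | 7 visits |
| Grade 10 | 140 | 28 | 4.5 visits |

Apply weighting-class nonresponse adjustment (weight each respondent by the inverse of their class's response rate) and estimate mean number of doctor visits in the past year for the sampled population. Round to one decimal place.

Class response rates: Grade 6 70/200 = 35%, Grade 7 96/160 = 60%, Grade 8 324/360 = 90%, Grade 9 70/280 = 25%, Grade 10 28/140 = 20%.
With weight = n_sampled/n_responded per class, the weighted class total is n_sampled:
  Grade 6: 200 × 5 = 1000
  Grade 7: 160 × 8.5 = 1360
  Grade 8: 360 × 11.5 = 4140
  Grade 9: 280 × 7 = 1960
  Grade 10: 140 × 4.5 = 630
Adjusted estimate = 9090 / 1,140 = 7.97368 → 8.0.

8.0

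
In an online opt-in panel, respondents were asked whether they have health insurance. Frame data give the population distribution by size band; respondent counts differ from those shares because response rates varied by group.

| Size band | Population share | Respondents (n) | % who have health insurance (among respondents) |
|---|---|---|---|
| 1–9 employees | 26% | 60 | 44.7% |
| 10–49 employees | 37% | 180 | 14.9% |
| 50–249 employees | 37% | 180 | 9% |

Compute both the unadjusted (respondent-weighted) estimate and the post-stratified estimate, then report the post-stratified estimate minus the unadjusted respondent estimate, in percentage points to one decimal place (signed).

Naive respondent-only estimate (weights = respondent counts):
  (60/420)×44.7 + (180/420)×14.9 + (180/420)×9 = 16.6286%
Post-stratified estimate weights by population shares:
  0.26×44.7 + 0.37×14.9 + 0.37×9 = 20.465%
Difference = 20.465 − 16.6286 = 3.8364 pp.

+3.8 percentage points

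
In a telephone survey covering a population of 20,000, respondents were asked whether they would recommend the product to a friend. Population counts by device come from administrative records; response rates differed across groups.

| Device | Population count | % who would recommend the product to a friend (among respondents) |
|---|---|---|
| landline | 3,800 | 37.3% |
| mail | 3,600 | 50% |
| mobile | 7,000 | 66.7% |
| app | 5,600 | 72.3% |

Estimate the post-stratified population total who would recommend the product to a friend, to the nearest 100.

11,900

Each cell contributes its population count × the respondent rate:
  landline: 3,800 × 37.3% = 1417.4
  mail: 3,600 × 50% = 1800
  mobile: 7,000 × 66.7% = 4669
  app: 5,600 × 72.3% = 4048.8
Estimated total = 11935.2 → 11,900.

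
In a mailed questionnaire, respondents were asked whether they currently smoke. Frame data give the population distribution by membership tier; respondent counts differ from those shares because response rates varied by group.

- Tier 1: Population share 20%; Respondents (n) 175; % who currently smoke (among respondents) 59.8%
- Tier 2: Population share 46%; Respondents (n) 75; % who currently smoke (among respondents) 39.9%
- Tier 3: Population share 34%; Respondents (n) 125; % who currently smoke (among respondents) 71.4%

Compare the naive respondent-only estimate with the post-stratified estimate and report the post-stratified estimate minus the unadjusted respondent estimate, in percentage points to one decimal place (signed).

-5.1 percentage points

Without adjustment, the pooled respondent share is:
  (175/375)×59.8 + (75/375)×39.9 + (125/375)×71.4 = 59.6867%
Post-stratified estimate weights by population shares:
  0.2×59.8 + 0.46×39.9 + 0.34×71.4 = 54.59%
Difference = 54.59 − 59.6867 = -5.0967 pp.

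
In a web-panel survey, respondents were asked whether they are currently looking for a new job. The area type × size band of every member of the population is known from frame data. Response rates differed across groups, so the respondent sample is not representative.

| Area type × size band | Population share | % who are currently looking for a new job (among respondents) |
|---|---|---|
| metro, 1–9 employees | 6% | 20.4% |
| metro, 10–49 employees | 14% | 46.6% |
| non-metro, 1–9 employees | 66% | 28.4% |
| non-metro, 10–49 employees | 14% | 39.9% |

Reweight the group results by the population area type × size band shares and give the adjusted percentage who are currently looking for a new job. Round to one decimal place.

Post-stratification weights by population share, not respondent share:
  metro, 1–9 employees: 0.06 × 20.4 = 1.224
  metro, 10–49 employees: 0.14 × 46.6 = 6.524
  non-metro, 1–9 employees: 0.66 × 28.4 = 18.744
  non-metro, 10–49 employees: 0.14 × 39.9 = 5.586
Post-stratified estimate = 32.078 → 32.1%.

32.1%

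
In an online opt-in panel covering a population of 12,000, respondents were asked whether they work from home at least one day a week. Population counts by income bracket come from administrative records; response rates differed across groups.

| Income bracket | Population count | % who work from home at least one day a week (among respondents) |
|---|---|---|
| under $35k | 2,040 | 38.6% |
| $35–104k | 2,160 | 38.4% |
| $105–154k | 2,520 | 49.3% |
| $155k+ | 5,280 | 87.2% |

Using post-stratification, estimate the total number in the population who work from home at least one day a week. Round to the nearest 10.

Each cell contributes its population count × the respondent rate:
  under $35k: 2,040 × 38.6% = 787.44
  $35–104k: 2,160 × 38.4% = 829.44
  $105–154k: 2,520 × 49.3% = 1242.36
  $155k+: 5,280 × 87.2% = 4604.16
Estimated total = 7463.4 → 7,460.

7,460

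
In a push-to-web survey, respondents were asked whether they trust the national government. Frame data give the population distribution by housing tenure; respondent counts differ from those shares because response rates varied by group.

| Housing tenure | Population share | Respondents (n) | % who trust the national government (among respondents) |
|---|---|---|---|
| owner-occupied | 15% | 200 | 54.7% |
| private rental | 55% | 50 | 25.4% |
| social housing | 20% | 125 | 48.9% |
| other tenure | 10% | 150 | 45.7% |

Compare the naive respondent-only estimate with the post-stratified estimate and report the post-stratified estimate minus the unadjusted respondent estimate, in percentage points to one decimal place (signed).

-11.4 percentage points

Without adjustment, the pooled respondent share is:
  (200/525)×54.7 + (50/525)×25.4 + (125/525)×48.9 + (150/525)×45.7 = 47.9571%
Post-stratified estimate weights by population shares:
  0.15×54.7 + 0.55×25.4 + 0.2×48.9 + 0.1×45.7 = 36.525%
Difference = 36.525 − 47.9571 = -11.4321 pp.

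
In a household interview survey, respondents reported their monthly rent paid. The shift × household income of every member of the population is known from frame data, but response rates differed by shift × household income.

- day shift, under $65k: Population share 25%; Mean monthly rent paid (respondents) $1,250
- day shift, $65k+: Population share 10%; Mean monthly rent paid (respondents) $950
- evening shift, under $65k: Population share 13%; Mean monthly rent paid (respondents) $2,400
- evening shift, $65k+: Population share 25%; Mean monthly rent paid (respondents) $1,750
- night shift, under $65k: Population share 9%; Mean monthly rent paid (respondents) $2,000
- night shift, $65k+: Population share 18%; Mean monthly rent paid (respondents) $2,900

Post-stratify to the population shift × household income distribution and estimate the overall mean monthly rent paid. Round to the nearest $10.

Weight each group's respondent value by its population share:
  day shift, under $65k: 0.25 × 1250 = 312.5
  day shift, $65k+: 0.1 × 950 = 95
  evening shift, under $65k: 0.13 × 2400 = 312
  evening shift, $65k+: 0.25 × 1750 = 437.5
  night shift, under $65k: 0.09 × 2000 = 180
  night shift, $65k+: 0.18 × 2900 = 522
Post-stratified estimate = 1859 → $1,860.

$1,860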